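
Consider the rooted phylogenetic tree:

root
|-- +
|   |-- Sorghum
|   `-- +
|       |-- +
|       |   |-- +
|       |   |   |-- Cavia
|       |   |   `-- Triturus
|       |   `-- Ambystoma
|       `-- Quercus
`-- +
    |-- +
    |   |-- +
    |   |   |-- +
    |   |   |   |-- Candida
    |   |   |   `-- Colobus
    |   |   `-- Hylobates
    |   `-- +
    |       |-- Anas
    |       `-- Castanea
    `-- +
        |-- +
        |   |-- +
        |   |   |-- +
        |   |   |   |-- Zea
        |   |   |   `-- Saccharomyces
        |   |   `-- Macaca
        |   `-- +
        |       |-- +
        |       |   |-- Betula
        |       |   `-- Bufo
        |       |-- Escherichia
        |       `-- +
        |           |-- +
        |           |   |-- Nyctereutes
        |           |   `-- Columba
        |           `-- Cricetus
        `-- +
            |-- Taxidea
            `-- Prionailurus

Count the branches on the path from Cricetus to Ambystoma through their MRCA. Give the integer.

The MRCA of Cricetus and Ambystoma is the root of the tree.
From Cricetus up to that node: 6 branches. From Ambystoma up to the same node: 4 branches. Total: 6 + 4 = 10.

10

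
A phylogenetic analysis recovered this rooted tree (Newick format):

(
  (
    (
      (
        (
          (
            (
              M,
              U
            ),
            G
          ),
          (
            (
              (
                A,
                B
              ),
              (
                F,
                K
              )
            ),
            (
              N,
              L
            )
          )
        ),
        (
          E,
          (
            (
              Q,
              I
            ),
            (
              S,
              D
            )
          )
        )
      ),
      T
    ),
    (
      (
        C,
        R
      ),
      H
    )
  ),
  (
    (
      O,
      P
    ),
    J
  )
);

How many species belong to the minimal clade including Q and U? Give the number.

14

The MRCA of Q and U is the node subtending ((((M,U),G),(((A,B),(F,K)),(N,L))),(E,((Q,I),(S,D)))).
That clade contains 14 terminal taxa: A, B, D, E, F, G, I, K, L, M, N, Q, S, U.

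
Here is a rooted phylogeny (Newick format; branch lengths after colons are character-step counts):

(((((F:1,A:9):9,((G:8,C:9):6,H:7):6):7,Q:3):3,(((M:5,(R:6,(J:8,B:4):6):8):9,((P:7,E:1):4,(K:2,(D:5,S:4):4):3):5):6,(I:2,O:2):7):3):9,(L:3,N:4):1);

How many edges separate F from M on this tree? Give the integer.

8

The MRCA of F and M is the node subtending ((((F,A),((G,C),H)),Q),(((M,(R,(J,B))),((P,E),(K,(D,S)))),(I,O))).
From F up to that node: 4 branches. From M up to the same node: 4 branches. Total: 4 + 4 = 8.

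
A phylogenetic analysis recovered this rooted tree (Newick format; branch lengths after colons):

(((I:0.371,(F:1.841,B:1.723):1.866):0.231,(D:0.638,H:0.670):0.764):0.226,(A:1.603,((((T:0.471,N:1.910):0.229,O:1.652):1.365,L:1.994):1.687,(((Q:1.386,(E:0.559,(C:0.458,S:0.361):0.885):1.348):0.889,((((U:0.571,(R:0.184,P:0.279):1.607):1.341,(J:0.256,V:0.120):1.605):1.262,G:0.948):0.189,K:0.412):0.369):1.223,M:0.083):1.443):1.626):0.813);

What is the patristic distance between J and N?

11.538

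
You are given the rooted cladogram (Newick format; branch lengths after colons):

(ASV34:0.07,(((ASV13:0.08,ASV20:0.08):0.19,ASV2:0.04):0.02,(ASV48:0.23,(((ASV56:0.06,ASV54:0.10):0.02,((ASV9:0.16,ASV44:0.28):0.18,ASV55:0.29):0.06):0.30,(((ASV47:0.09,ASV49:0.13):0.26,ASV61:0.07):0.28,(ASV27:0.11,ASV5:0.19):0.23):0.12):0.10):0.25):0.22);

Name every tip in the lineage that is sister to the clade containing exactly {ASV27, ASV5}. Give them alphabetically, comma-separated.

ASV47, ASV49, ASV61

The clade containing exactly {ASV27, ASV5} attaches to the tree at the node subtending (((ASV47,ASV49),ASV61),(ASV27,ASV5)).
The other lineage descending from that same node — the sister group — is ((ASV47,ASV49),ASV61); its 3 tips in alphabetical order are the answer.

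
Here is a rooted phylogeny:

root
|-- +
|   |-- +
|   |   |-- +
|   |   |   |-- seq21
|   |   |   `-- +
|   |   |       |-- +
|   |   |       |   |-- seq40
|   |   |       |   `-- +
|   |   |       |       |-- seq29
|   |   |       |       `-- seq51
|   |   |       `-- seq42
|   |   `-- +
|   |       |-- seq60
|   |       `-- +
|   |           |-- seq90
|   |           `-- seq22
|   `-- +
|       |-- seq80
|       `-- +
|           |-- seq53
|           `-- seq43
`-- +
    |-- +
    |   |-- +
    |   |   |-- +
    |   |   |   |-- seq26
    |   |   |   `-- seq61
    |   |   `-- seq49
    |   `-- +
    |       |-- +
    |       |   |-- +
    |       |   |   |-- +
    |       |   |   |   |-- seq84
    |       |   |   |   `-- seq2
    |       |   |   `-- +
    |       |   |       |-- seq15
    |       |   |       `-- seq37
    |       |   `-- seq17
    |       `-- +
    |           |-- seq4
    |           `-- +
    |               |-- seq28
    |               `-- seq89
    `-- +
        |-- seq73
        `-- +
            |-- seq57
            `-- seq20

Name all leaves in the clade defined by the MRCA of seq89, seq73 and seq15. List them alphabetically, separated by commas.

seq15, seq17, seq2, seq20, seq26, seq28, seq37, seq4, seq49, seq57, seq61, seq73, seq84, seq89

Tracing seq89: it sits inside (seq28,seq89).
Tracing seq73: it sits inside (seq73,(seq57,seq20)).
Tracing seq15: it sits inside (seq15,seq37).
The smallest clade enclosing all 3 is ((((seq26,seq61),seq49),((((seq84,seq2),(seq15,seq37)),seq17),(seq4,(seq28,seq89)))),(seq73,(seq57,seq20))); the answer is its 14 terminal taxa in alphabetical order.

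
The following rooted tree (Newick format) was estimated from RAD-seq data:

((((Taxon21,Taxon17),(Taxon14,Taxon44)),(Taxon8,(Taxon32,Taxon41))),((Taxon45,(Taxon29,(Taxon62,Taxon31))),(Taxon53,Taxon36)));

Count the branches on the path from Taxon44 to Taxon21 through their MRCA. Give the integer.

The MRCA of Taxon44 and Taxon21 is the node subtending ((Taxon21,Taxon17),(Taxon14,Taxon44)).
From Taxon44 up to that node: 2 branches. From Taxon21 up to the same node: 2 branches. Total: 2 + 2 = 4.

4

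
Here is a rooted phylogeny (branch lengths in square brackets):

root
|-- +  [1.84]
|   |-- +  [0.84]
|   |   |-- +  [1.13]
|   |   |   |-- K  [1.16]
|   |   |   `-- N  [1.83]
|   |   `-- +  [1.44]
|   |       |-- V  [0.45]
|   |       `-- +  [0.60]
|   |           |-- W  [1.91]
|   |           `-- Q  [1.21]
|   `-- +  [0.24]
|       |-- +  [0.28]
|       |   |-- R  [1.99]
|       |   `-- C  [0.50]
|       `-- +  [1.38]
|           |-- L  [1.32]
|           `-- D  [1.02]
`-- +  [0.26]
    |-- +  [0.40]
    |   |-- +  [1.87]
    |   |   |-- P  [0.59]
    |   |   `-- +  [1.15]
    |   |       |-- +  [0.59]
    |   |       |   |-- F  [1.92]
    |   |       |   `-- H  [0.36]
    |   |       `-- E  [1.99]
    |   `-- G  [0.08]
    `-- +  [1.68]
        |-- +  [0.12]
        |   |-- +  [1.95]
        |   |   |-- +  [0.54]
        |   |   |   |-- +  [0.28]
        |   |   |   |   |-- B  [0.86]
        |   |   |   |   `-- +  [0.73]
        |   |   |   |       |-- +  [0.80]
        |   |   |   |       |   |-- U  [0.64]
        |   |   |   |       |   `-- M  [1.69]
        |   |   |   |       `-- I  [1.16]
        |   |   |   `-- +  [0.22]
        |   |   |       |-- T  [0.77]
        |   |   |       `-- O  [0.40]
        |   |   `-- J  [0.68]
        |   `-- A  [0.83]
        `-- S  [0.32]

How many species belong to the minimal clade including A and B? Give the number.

8

The MRCA of A and B is the node subtending ((((B,((U,M),I)),(T,O)),J),A).
That clade contains 8 terminal taxa: A, B, I, J, M, O, T, U.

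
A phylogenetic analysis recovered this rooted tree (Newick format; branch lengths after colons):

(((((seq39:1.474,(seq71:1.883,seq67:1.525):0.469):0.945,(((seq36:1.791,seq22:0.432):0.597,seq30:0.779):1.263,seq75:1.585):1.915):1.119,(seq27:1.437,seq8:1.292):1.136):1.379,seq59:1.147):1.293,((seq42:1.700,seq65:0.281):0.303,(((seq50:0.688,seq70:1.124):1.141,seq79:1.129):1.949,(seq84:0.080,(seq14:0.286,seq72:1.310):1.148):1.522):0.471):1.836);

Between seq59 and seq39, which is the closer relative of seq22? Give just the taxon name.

seq39

The MRCA of seq22 and seq39 subtends ((seq39,(seq71,seq67)),(((seq36,seq22),seq30),seq75)) (7 taxa).
The MRCA of seq22 and seq59 subtends ((((seq39,(seq71,seq67)),(((seq36,seq22),seq30),seq75)),(seq27,seq8)),seq59) (10 taxa).
The first is nested inside the second, so seq22 shares a more recent common ancestor with seq39.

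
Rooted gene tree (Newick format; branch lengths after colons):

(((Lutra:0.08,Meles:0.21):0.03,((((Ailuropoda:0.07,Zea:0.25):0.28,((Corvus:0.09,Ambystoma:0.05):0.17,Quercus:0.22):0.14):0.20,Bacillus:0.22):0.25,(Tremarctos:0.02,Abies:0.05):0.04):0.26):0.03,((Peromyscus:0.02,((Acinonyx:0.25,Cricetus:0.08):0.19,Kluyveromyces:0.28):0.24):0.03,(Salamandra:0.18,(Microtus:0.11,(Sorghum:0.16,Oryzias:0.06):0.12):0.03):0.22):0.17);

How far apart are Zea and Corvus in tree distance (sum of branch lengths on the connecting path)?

0.93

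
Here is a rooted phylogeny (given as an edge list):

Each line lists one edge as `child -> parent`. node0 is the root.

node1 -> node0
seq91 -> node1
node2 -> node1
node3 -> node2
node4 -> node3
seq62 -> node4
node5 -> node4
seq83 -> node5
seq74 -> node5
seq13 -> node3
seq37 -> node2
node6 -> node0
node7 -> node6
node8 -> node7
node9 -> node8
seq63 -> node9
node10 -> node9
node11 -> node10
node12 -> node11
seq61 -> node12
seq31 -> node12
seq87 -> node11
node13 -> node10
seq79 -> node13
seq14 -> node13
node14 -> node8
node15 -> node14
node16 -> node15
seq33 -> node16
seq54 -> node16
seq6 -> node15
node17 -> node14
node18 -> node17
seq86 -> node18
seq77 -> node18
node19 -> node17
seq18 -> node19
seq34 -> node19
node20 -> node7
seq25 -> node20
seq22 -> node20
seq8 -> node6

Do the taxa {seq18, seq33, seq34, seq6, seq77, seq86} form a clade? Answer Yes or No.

No

The MRCA of the listed taxa subtends (((seq33,seq54),seq6),((seq86,seq77),(seq18,seq34))).
That clade also contains seq54, which is not in the proposed group, so the group is not monophyletic.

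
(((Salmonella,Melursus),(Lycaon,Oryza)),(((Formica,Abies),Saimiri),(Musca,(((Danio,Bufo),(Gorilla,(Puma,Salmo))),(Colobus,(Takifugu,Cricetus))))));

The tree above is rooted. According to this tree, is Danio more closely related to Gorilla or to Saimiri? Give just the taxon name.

Gorilla

The MRCA of Danio and Gorilla subtends ((Danio,Bufo),(Gorilla,(Puma,Salmo))) (5 taxa).
The MRCA of Danio and Saimiri subtends (((Formica,Abies),Saimiri),(Musca,(((Danio,Bufo),(Gorilla,(Puma,Salmo))),(Colobus,(Takifugu,Cricetus))))) (12 taxa).
The first is nested inside the second, so Danio shares a more recent common ancestor with Gorilla.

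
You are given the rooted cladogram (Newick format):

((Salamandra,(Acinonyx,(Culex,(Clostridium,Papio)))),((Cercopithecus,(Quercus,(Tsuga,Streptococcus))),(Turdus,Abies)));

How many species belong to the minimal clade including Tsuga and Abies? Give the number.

The MRCA of Tsuga and Abies is the node subtending ((Cercopithecus,(Quercus,(Tsuga,Streptococcus))),(Turdus,Abies)).
That clade contains 6 terminal taxa: Abies, Cercopithecus, Quercus, Streptococcus, Tsuga, Turdus.

6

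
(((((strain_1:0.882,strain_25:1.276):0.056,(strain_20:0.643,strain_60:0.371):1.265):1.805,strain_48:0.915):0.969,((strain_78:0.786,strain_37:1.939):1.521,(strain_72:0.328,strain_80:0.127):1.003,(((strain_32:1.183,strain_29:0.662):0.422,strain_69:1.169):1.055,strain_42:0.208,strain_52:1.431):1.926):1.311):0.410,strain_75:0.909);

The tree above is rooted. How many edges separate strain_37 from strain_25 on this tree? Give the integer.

The MRCA of strain_37 and strain_25 is the node subtending ((((strain_1,strain_25),(strain_20,strain_60)),strain_48),((strain_78,strain_37),(strain_72,strain_80),(((strain_32,strain_29),strain_69),strain_42,strain_52))).
From strain_37 up to that node: 3 branches. From strain_25 up to the same node: 4 branches. Total: 3 + 4 = 7.

7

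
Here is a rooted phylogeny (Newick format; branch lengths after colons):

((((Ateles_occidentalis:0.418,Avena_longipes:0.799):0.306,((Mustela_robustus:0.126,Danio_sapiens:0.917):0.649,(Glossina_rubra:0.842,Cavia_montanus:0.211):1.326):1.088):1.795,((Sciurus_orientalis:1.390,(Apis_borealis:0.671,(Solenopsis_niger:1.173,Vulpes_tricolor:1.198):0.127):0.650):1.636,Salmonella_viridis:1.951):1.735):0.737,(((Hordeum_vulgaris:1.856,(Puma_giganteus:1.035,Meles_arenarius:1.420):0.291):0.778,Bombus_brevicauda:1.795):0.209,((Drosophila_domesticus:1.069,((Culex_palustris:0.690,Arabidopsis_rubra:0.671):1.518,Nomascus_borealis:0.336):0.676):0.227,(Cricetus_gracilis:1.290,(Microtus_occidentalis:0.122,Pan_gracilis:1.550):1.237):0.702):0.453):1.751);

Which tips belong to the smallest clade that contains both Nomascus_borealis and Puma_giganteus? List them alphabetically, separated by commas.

Arabidopsis_rubra, Bombus_brevicauda, Cricetus_gracilis, Culex_palustris, Drosophila_domesticus, Hordeum_vulgaris, Meles_arenarius, Microtus_occidentalis, Nomascus_borealis, Pan_gracilis, Puma_giganteus

Tracing Nomascus_borealis: it sits inside ((Culex_palustris,Arabidopsis_rubra),Nomascus_borealis).
Tracing Puma_giganteus: it sits inside (Puma_giganteus,Meles_arenarius).
The smallest clade enclosing both is (((Hordeum_vulgaris,(Puma_giganteus,Meles_arenarius)),Bombus_brevicauda),((Drosophila_domesticus,((Culex_palustris,Arabidopsis_rubra),Nomascus_borealis)),(Cricetus_gracilis,(Microtus_occidentalis,Pan_gracilis)))); the answer is its 11 terminal taxa in alphabetical order.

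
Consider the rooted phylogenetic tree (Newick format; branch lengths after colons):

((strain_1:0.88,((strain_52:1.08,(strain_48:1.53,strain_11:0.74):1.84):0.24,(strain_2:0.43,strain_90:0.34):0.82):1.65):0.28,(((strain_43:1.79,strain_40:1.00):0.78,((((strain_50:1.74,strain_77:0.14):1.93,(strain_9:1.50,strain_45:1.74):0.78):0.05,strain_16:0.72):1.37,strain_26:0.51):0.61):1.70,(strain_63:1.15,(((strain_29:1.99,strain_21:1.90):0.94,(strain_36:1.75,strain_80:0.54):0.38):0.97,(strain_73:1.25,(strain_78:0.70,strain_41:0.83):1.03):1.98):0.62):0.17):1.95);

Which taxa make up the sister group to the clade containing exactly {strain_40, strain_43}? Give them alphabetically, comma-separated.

strain_16, strain_26, strain_45, strain_50, strain_77, strain_9

The clade containing exactly {strain_40, strain_43} attaches to the tree at the node subtending ((strain_43,strain_40),((((strain_50,strain_77),(strain_9,strain_45)),strain_16),strain_26)).
The other lineage descending from that same node — the sister group — is ((((strain_50,strain_77),(strain_9,strain_45)),strain_16),strain_26); its 6 tips in alphabetical order are the answer.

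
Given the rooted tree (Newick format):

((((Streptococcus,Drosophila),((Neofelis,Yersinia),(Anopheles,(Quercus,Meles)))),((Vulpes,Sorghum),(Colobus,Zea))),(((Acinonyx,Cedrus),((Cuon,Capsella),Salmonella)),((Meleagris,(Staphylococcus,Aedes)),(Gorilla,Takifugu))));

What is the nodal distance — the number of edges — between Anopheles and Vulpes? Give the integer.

The MRCA of Anopheles and Vulpes is the node subtending (((Streptococcus,Drosophila),((Neofelis,Yersinia),(Anopheles,(Quercus,Meles)))),((Vulpes,Sorghum),(Colobus,Zea))).
From Anopheles up to that node: 4 branches. From Vulpes up to the same node: 3 branches. Total: 4 + 3 = 7.

7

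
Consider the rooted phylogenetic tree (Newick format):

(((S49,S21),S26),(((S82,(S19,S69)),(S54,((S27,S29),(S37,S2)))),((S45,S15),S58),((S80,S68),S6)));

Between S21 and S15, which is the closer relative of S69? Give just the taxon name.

S15

The MRCA of S69 and S15 subtends (((S82,(S19,S69)),(S54,((S27,S29),(S37,S2)))),((S45,S15),S58),((S80,S68),S6)) (14 taxa).
The MRCA of S69 and S21 is the root, subtending the entire tree (17 taxa).
The first is nested inside the second, so S69 shares a more recent common ancestor with S15.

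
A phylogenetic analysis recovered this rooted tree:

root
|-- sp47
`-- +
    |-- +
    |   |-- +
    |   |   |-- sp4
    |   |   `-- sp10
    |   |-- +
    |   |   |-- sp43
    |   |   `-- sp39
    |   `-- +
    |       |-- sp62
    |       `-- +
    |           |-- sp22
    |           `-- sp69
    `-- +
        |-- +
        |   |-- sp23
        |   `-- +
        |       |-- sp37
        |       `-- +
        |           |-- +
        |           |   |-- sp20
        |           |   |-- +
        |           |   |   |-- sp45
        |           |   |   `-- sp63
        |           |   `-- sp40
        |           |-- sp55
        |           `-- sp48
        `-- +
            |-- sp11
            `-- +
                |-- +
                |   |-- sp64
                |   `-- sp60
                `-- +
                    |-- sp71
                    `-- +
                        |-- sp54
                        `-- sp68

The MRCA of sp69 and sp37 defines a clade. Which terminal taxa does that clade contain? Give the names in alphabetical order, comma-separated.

Tracing sp69: it sits inside (sp22,sp69).
Tracing sp37: it sits inside (sp37,((sp20,(sp45,sp63),sp40),sp55,sp48)).
The smallest clade enclosing both is (((sp4,sp10),(sp43,sp39),(sp62,(sp22,sp69))),((sp23,(sp37,((sp20,(sp45,sp63),sp40),sp55,sp48))),(sp11,((sp64,sp60),(sp71,(sp54,sp68)))))); the answer is its 21 terminal taxa in alphabetical order.

sp10, sp11, sp20, sp22, sp23, sp37, sp39, sp4, sp40, sp43, sp45, sp48, sp54, sp55, sp60, sp62, sp63, sp64, sp68, sp69, sp71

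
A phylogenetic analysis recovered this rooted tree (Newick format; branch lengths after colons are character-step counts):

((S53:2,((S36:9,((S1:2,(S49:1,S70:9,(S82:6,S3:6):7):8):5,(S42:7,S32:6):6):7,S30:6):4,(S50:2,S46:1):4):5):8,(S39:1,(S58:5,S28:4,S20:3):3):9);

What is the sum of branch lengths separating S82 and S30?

The path runs S82 → … → MRCA → … → S30; the MRCA is the node subtending (S36,((S1,(S49,S70,(S82,S3))),(S42,S32)),S30).
Branch lengths along that path: 6 + 7 + 8 + 5 + 7 + 6 = 39.

39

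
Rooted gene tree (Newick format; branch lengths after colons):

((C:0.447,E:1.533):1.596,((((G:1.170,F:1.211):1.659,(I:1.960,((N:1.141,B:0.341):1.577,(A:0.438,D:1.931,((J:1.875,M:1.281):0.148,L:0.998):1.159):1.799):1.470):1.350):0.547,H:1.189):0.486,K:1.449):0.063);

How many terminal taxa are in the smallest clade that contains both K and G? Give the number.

The MRCA of K and G is the node subtending ((((G,F),(I,((N,B),(A,D,((J,M),L))))),H),K).
That clade contains 12 terminal taxa: A, B, D, F, G, H, I, J, K, L, M, N.

12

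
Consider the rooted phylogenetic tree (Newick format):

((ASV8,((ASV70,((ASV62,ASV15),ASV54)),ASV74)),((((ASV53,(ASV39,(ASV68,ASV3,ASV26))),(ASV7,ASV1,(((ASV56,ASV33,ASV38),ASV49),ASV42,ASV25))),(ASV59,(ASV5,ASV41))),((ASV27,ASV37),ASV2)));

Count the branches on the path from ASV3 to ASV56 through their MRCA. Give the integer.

The MRCA of ASV3 and ASV56 is the node subtending ((ASV53,(ASV39,(ASV68,ASV3,ASV26))),(ASV7,ASV1,(((ASV56,ASV33,ASV38),ASV49),ASV42,ASV25))).
From ASV3 up to that node: 4 branches. From ASV56 up to the same node: 5 branches. Total: 4 + 5 = 9.

9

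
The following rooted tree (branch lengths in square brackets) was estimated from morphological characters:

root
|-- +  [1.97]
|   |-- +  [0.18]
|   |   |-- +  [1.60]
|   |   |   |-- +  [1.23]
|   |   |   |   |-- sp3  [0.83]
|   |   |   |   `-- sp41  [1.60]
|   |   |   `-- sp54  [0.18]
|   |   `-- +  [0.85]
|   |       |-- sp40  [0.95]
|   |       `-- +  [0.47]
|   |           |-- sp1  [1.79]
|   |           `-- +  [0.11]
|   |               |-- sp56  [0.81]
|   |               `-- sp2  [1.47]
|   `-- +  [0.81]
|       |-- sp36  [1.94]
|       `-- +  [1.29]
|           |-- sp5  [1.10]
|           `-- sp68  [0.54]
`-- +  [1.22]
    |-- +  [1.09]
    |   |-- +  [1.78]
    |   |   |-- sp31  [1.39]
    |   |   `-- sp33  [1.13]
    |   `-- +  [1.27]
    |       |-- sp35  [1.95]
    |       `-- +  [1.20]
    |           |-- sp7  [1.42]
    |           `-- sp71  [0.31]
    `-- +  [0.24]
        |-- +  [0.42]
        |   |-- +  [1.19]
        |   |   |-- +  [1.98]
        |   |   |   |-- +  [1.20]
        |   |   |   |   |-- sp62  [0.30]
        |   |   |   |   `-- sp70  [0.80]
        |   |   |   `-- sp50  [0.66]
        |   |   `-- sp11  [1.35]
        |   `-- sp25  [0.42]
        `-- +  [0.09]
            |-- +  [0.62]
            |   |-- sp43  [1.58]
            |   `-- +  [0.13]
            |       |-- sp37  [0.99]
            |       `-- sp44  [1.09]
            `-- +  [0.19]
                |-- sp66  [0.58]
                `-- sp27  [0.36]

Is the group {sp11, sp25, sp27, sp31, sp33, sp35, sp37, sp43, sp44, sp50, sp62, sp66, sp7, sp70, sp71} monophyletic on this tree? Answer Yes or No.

Yes

The most recent common ancestor of these taxa subtends (((sp31,sp33),(sp35,(sp7,sp71))),(((((sp62,sp70),sp50),sp11),sp25),((sp43,(sp37,sp44)),(sp66,sp27)))).
That clade has exactly 15 tips — every listed taxon and nothing else — so the group is monophyletic.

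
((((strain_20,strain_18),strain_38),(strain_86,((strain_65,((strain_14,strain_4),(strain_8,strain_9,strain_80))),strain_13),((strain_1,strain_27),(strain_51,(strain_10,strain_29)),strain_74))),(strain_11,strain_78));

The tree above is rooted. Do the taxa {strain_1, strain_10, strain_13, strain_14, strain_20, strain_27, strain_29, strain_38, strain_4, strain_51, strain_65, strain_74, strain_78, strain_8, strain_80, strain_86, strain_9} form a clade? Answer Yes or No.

No

The MRCA of the listed taxa is the root, so the smallest clade containing them is the whole tree.
That clade also contains strain_11, strain_18, which are not in the proposed group, so the group is not monophyletic.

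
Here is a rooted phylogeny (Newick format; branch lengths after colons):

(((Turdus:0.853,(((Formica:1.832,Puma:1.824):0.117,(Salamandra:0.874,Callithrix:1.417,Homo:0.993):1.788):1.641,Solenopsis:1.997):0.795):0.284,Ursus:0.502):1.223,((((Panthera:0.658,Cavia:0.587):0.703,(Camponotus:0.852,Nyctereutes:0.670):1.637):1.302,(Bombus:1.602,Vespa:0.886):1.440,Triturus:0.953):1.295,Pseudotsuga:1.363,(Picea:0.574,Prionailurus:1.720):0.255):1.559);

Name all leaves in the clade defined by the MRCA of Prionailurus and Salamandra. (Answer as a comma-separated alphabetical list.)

Bombus, Callithrix, Camponotus, Cavia, Formica, Homo, Nyctereutes, Panthera, Picea, Prionailurus, Pseudotsuga, Puma, Salamandra, Solenopsis, Triturus, Turdus, Ursus, Vespa

Tracing Prionailurus: it sits inside (Picea,Prionailurus).
Tracing Salamandra: it sits inside (Salamandra,Callithrix,Homo).
The smallest clade enclosing both is the whole tree (their MRCA is the root), so the answer is all 18 tips in alphabetical order.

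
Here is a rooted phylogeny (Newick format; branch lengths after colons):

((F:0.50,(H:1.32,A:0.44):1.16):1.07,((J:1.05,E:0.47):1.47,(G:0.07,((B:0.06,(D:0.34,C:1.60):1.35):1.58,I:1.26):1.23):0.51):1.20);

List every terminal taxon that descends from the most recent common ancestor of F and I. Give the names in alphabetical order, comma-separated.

A, B, C, D, E, F, G, H, I, J

Tracing F: it sits inside (F,(H,A)).
Tracing I: it sits inside ((B,(D,C)),I).
The smallest clade enclosing both is the whole tree (their MRCA is the root), so the answer is all 10 tips in alphabetical order.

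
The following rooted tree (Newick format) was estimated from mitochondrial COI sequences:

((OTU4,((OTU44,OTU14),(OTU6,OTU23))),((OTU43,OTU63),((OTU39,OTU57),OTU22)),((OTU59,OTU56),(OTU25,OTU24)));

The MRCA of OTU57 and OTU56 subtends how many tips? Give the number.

14

The MRCA of OTU57 and OTU56 is the root, so the clade is the entire tree.
That clade contains 14 terminal taxa: OTU14, OTU22, OTU23, OTU24, OTU25, OTU39, OTU4, OTU43, OTU44, OTU56, OTU57, OTU59, OTU6, OTU63.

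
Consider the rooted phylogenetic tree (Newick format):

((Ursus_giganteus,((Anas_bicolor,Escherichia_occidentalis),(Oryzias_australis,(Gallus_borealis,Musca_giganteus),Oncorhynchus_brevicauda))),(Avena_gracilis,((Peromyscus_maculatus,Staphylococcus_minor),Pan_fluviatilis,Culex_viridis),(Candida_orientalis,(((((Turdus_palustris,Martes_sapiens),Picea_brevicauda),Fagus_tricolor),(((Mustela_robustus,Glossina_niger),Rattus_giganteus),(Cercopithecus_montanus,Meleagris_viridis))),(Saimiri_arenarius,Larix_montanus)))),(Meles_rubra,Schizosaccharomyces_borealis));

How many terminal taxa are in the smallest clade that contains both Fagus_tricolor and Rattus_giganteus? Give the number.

9

The MRCA of Fagus_tricolor and Rattus_giganteus is the node subtending ((((Turdus_palustris,Martes_sapiens),Picea_brevicauda),Fagus_tricolor),(((Mustela_robustus,Glossina_niger),Rattus_giganteus),(Cercopithecus_montanus,Meleagris_viridis))).
That clade contains 9 terminal taxa: Cercopithecus_montanus, Fagus_tricolor, Glossina_niger, Martes_sapiens, Meleagris_viridis, Mustela_robustus, Picea_brevicauda, Rattus_giganteus, Turdus_palustris.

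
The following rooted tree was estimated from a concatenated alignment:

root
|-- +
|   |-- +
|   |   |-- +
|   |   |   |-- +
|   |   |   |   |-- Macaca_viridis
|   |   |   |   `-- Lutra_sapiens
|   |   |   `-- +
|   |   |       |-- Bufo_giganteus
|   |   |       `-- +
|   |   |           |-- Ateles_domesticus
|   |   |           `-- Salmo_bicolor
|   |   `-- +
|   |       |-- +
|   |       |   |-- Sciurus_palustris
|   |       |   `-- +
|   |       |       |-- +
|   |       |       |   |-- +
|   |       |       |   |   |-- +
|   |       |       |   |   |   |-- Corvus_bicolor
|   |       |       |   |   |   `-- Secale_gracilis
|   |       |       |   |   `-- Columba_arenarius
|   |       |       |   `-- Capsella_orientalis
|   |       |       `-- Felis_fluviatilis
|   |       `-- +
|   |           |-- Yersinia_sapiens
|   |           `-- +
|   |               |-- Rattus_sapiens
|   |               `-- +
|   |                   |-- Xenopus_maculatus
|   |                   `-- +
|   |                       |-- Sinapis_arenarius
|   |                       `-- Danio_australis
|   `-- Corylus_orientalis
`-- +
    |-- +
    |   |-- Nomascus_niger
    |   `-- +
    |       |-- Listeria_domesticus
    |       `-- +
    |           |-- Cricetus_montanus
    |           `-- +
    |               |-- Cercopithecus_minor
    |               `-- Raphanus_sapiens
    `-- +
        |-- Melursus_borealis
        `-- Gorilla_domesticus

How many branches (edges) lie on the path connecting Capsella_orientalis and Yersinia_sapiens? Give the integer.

The MRCA of Capsella_orientalis and Yersinia_sapiens is the node subtending ((Sciurus_palustris,((((Corvus_bicolor,Secale_gracilis),Columba_arenarius),Capsella_orientalis),Felis_fluviatilis)),(Yersinia_sapiens,(Rattus_sapiens,(Xenopus_maculatus,(Sinapis_arenarius,Danio_australis))))).
From Capsella_orientalis up to that node: 4 branches. From Yersinia_sapiens up to the same node: 2 branches. Total: 4 + 2 = 6.

6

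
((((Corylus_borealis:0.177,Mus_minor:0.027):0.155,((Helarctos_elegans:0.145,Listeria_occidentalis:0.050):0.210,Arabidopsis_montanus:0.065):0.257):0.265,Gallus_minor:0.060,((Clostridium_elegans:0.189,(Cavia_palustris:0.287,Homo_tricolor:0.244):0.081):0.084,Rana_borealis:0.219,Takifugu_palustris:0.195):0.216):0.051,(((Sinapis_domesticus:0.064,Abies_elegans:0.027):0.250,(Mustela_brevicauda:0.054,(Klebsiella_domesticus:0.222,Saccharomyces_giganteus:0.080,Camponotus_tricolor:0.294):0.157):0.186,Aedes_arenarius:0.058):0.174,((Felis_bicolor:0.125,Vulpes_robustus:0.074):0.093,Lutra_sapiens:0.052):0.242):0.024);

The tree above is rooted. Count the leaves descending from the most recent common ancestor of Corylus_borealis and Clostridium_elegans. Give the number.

11

The MRCA of Corylus_borealis and Clostridium_elegans is the node subtending (((Corylus_borealis,Mus_minor),((Helarctos_elegans,Listeria_occidentalis),Arabidopsis_montanus)),Gallus_minor,((Clostridium_elegans,(Cavia_palustris,Homo_tricolor)),Rana_borealis,Takifugu_palustris)).
That clade contains 11 terminal taxa: Arabidopsis_montanus, Cavia_palustris, Clostridium_elegans, Corylus_borealis, Gallus_minor, Helarctos_elegans, Homo_tricolor, Listeria_occidentalis, Mus_minor, Rana_borealis, Takifugu_palustris.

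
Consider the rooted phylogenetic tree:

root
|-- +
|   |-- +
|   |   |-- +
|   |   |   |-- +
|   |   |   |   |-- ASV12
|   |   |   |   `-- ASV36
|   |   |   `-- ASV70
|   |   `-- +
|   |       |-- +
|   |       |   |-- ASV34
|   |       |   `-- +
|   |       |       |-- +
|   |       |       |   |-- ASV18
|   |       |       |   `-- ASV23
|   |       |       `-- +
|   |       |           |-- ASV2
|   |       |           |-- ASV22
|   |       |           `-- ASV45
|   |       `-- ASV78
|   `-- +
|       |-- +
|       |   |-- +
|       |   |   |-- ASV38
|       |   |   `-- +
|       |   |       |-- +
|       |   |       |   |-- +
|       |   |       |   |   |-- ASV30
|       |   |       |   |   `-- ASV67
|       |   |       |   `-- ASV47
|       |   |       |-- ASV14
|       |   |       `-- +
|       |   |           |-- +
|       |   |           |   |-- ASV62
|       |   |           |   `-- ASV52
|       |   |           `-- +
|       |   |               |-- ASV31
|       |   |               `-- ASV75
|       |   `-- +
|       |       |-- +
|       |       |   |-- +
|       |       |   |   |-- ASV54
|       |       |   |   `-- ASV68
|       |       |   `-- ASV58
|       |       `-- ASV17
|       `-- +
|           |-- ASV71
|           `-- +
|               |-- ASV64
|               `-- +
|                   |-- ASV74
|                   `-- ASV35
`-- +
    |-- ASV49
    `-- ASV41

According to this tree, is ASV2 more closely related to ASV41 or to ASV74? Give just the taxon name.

ASV74

The MRCA of ASV2 and ASV74 subtends ((((ASV12,ASV36),ASV70),((ASV34,((ASV18,ASV23),(ASV2,ASV22,ASV45))),ASV78)),(((ASV38,(((ASV30,ASV67),ASV47),ASV14,((ASV62,ASV52),(ASV31,ASV75)))),(((ASV54,ASV68),ASV58),ASV17)),(ASV71,(ASV64,(ASV74,ASV35))))) (27 taxa).
The MRCA of ASV2 and ASV41 is the root, subtending the entire tree (29 taxa).
The first is nested inside the second, so ASV2 shares a more recent common ancestor with ASV74.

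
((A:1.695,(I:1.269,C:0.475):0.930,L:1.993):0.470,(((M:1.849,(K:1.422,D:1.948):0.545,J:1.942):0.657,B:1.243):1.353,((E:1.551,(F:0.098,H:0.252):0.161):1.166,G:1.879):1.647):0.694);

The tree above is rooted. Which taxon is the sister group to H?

H attaches to the tree at the node subtending (F,H).
The other lineage descending from that same node — the sister group — is the single tip F.

F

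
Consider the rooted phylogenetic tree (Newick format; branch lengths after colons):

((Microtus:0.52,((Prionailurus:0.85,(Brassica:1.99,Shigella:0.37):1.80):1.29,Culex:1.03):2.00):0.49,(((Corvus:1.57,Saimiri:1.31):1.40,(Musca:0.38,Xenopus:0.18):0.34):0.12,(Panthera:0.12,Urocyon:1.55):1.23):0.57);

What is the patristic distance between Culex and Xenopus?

4.73

The path runs Culex → … → MRCA → … → Xenopus; the MRCA is the root of the tree.
Branch lengths along that path: 1.03 + 2.00 + 0.49 + 0.57 + 0.12 + 0.34 + 0.18 = 4.73.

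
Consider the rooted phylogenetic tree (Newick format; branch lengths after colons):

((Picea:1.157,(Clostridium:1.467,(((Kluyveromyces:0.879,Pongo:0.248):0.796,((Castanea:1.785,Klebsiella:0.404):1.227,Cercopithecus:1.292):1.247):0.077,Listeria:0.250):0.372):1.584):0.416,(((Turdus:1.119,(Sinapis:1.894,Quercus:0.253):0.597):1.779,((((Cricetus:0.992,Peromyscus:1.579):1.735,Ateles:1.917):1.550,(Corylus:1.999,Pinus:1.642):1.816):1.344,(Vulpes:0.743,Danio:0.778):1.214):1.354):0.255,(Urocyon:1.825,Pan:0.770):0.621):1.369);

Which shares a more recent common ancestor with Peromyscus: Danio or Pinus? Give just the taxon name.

Pinus

The MRCA of Peromyscus and Pinus subtends (((Cricetus,Peromyscus),Ateles),(Corylus,Pinus)) (5 taxa).
The MRCA of Peromyscus and Danio subtends ((((Cricetus,Peromyscus),Ateles),(Corylus,Pinus)),(Vulpes,Danio)) (7 taxa).
The first is nested inside the second, so Peromyscus shares a more recent common ancestor with Pinus.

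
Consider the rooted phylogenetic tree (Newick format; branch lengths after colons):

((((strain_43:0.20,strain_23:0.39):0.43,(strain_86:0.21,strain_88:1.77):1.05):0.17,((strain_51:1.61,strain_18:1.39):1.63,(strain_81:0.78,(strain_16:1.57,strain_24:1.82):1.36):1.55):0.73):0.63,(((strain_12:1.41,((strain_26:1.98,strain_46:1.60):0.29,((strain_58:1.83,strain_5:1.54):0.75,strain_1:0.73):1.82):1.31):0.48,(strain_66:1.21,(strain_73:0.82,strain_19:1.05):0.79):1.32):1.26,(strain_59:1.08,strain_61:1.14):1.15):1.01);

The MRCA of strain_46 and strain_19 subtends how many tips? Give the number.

The MRCA of strain_46 and strain_19 is the node subtending ((strain_12,((strain_26,strain_46),((strain_58,strain_5),strain_1))),(strain_66,(strain_73,strain_19))).
That clade contains 9 terminal taxa: strain_1, strain_12, strain_19, strain_26, strain_46, strain_5, strain_58, strain_66, strain_73.

9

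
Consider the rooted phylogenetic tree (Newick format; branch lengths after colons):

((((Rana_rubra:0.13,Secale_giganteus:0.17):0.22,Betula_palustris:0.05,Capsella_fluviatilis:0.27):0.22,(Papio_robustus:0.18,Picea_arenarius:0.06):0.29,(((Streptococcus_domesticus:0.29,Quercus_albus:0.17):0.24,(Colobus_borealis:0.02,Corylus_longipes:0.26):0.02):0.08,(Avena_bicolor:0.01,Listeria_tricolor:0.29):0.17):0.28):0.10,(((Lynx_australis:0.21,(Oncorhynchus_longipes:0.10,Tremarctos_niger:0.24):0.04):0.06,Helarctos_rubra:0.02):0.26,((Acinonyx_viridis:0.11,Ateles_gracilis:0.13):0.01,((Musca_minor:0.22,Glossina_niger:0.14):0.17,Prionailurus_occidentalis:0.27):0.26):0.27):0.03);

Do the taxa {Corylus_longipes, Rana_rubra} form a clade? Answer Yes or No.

No

The MRCA of the listed taxa subtends (((Rana_rubra,Secale_giganteus),Betula_palustris,Capsella_fluviatilis),(Papio_robustus,Picea_arenarius),(((Streptococcus_domesticus,Quercus_albus),(Colobus_borealis,Corylus_longipes)),(Avena_bicolor,Listeria_tricolor))).
That clade also contains Avena_bicolor, Betula_palustris, Capsella_fluviatilis, Colobus_borealis, Listeria_tricolor, Papio_robustus, Picea_arenarius, Quercus_albus, Secale_giganteus, Streptococcus_domesticus, which are not in the proposed group, so the group is not monophyletic.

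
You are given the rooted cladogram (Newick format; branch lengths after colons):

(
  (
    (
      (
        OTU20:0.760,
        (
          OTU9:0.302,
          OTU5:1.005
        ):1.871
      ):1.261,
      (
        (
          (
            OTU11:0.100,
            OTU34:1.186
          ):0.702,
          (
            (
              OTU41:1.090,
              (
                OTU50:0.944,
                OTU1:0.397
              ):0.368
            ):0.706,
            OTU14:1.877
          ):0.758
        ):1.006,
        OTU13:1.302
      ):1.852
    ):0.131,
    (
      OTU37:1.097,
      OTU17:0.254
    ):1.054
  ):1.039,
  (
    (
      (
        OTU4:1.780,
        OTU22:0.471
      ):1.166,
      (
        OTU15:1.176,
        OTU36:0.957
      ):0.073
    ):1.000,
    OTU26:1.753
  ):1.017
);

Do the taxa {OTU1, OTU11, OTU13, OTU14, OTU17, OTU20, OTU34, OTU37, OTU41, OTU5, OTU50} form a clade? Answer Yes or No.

No

The MRCA of the listed taxa subtends (((OTU20,(OTU9,OTU5)),(((OTU11,OTU34),((OTU41,(OTU50,OTU1)),OTU14)),OTU13)),(OTU37,OTU17)).
That clade also contains OTU9, which is not in the proposed group, so the group is not monophyletic.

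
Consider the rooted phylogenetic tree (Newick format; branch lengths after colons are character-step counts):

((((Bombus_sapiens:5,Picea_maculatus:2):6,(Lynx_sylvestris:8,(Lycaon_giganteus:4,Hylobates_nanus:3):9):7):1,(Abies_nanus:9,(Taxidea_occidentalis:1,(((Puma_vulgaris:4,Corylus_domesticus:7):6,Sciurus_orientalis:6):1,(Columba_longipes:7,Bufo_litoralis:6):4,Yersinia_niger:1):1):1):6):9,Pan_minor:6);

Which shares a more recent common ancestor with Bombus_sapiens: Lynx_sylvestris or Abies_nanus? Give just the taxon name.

Lynx_sylvestris

The MRCA of Bombus_sapiens and Lynx_sylvestris subtends ((Bombus_sapiens,Picea_maculatus),(Lynx_sylvestris,(Lycaon_giganteus,Hylobates_nanus))) (5 taxa).
The MRCA of Bombus_sapiens and Abies_nanus subtends (((Bombus_sapiens,Picea_maculatus),(Lynx_sylvestris,(Lycaon_giganteus,Hylobates_nanus))),(Abies_nanus,(Taxidea_occidentalis,(((Puma_vulgaris,Corylus_domesticus),Sciurus_orientalis),(Columba_longipes,Bufo_litoralis),Yersinia_niger)))) (13 taxa).
The first is nested inside the second, so Bombus_sapiens shares a more recent common ancestor with Lynx_sylvestris.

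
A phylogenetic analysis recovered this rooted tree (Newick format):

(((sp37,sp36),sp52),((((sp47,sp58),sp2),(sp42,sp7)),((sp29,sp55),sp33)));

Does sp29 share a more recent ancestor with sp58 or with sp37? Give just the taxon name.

sp58

The MRCA of sp29 and sp58 subtends ((((sp47,sp58),sp2),(sp42,sp7)),((sp29,sp55),sp33)) (8 taxa).
The MRCA of sp29 and sp37 is the root, subtending the entire tree (11 taxa).
The first is nested inside the second, so sp29 shares a more recent common ancestor with sp58.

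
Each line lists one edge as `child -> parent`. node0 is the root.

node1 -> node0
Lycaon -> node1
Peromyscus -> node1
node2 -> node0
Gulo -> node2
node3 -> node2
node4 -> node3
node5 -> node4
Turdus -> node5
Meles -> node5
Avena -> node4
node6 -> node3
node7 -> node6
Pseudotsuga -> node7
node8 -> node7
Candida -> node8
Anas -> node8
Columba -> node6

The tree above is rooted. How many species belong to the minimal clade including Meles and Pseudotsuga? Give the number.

7

The MRCA of Meles and Pseudotsuga is the node subtending (((Turdus,Meles),Avena),((Pseudotsuga,(Candida,Anas)),Columba)).
That clade contains 7 terminal taxa: Anas, Avena, Candida, Columba, Meles, Pseudotsuga, Turdus.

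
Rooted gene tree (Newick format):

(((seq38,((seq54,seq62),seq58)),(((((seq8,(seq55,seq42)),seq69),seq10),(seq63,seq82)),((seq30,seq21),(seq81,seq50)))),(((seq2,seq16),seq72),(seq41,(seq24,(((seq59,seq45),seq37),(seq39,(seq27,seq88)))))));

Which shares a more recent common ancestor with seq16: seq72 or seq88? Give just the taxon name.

The MRCA of seq16 and seq72 subtends ((seq2,seq16),seq72) (3 taxa).
The MRCA of seq16 and seq88 subtends (((seq2,seq16),seq72),(seq41,(seq24,(((seq59,seq45),seq37),(seq39,(seq27,seq88)))))) (11 taxa).
The first is nested inside the second, so seq16 shares a more recent common ancestor with seq72.

seq72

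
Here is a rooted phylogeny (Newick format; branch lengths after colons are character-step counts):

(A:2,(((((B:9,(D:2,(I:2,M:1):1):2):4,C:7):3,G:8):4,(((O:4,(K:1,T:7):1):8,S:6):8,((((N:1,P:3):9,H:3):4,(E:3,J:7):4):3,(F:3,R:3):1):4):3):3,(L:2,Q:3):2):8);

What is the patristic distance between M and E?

32

The path runs M → … → MRCA → … → E; the MRCA is the node subtending ((((B,(D,(I,M))),C),G),(((O,(K,T)),S),((((N,P),H),(E,J)),(F,R)))).
Branch lengths along that path: 1 + 1 + 2 + 4 + 3 + 4 + 3 + 4 + 3 + 4 + 3 = 32.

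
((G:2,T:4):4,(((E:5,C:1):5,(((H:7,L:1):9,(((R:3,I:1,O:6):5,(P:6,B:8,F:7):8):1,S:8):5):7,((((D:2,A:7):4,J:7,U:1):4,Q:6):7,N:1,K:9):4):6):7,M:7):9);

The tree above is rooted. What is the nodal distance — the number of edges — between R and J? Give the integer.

9

The MRCA of R and J is the node subtending (((H,L),(((R,I,O),(P,B,F)),S)),((((D,A),J,U),Q),N,K)).
From R up to that node: 5 branches. From J up to the same node: 4 branches. Total: 5 + 4 = 9.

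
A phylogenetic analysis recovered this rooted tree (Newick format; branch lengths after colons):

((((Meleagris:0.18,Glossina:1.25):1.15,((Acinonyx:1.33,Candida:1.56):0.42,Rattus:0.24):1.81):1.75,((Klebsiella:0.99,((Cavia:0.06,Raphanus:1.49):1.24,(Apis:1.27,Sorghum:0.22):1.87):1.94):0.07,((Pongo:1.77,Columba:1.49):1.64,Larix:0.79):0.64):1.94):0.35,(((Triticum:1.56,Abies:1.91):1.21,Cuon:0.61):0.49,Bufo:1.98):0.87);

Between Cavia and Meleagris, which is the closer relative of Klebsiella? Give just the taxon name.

The MRCA of Klebsiella and Cavia subtends (Klebsiella,((Cavia,Raphanus),(Apis,Sorghum))) (5 taxa).
The MRCA of Klebsiella and Meleagris subtends (((Meleagris,Glossina),((Acinonyx,Candida),Rattus)),((Klebsiella,((Cavia,Raphanus),(Apis,Sorghum))),((Pongo,Columba),Larix))) (13 taxa).
The first is nested inside the second, so Klebsiella shares a more recent common ancestor with Cavia.

Cavia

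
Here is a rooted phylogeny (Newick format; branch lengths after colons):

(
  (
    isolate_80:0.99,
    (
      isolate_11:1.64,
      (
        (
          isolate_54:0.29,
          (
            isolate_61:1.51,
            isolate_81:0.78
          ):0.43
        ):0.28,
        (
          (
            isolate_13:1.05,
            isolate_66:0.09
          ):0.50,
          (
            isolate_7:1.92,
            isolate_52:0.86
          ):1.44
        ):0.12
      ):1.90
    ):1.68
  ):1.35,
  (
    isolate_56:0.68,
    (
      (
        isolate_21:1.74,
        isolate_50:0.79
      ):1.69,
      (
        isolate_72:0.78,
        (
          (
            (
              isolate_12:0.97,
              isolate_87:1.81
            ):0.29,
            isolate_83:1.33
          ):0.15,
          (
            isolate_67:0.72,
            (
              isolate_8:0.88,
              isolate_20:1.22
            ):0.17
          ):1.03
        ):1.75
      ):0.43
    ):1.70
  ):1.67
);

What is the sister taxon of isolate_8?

isolate_20

isolate_8 attaches to the tree at the node subtending (isolate_8,isolate_20).
The other lineage descending from that same node — the sister group — is the single tip isolate_20.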